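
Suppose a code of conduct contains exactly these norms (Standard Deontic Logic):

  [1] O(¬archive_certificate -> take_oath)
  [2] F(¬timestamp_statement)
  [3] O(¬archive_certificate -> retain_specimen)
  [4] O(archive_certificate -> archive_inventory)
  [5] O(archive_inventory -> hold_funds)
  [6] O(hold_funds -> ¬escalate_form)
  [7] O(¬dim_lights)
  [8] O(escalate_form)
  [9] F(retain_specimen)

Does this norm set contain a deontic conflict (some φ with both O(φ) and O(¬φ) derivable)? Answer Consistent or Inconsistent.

F(retain_specimen) at premise 9 means O(¬retain_specimen).
Premise 3, O(¬archive_certificate -> retain_specimen), contraposes to O(¬retain_specimen -> archive_certificate); with O(¬retain_specimen) we get O(archive_certificate).
With premise 4, O(archive_certificate -> archive_inventory), the K-axiom yields O(archive_inventory).
Applying K to premise 5 (O(archive_inventory -> hold_funds)) and O(archive_inventory) yields O(hold_funds).
Applying K to premise 6 (O(hold_funds -> ¬escalate_form)) and O(hold_funds) yields O(¬escalate_form).
Yet premise 8 states O(escalate_form).
We now have both O(¬escalate_form) and O(escalate_form) — escalate_form is simultaneously obligatory and forbidden, violating the D-axiom.

Inconsistent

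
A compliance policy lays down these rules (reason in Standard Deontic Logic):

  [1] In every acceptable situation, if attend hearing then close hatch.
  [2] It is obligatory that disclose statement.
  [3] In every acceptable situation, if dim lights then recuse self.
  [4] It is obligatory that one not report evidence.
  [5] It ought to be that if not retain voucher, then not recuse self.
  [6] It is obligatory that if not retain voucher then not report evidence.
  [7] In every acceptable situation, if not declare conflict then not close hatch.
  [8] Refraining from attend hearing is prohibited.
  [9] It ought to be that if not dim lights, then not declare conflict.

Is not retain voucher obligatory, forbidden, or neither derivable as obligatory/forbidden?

Forbidden

F(¬attend_hearing) at premise 8 means O(attend_hearing).
With premise 1, O(attend_hearing → close_hatch), the K-axiom yields O(close_hatch).
Premise 7, O(¬declare_conflict → ¬close_hatch), contraposes to O(close_hatch → declare_conflict); with O(close_hatch) we get O(declare_conflict).
Premise 9, O(¬dim_lights → ¬declare_conflict), contraposes to O(declare_conflict → dim_lights); with O(declare_conflict) we get O(dim_lights).
Premise 3 is O(dim_lights → recuse_self); since O(dim_lights), deontic closure gives O(recuse_self).
Premise 5 is O(¬retain_voucher → ¬recuse_self); contrapositively O(recuse_self → retain_voucher). Since O(recuse_self) holds, K gives O(retain_voucher).
Premises 2, 4, 6 do not contribute to this derivation.
Thus O(retain_voucher), which is F(¬retain_voucher): ¬retain_voucher is forbidden.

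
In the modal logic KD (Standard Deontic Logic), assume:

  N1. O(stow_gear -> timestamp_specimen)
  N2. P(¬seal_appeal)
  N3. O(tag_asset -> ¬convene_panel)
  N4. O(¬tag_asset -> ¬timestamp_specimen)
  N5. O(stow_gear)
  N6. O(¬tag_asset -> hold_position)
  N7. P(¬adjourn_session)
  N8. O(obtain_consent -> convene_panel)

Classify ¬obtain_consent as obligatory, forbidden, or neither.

Obligatory

Premise 5 gives O(stow_gear).
Premise 1 is O(stow_gear -> timestamp_specimen); since O(stow_gear), deontic closure gives O(timestamp_specimen).
The contrapositive of premise 4 (O(¬tag_asset -> ¬timestamp_specimen)) is O(timestamp_specimen -> tag_asset), and O(timestamp_specimen) is already established, so O(tag_asset).
From O(tag_asset) and premise 3, O(tag_asset -> ¬convene_panel), we obtain O(¬convene_panel).
Premise 8, O(obtain_consent -> convene_panel), contraposes to O(¬convene_panel -> ¬obtain_consent); with O(¬convene_panel) we get O(¬obtain_consent).
Premises 2, 6, 7 do not contribute to this derivation.
Hence ¬obtain_consent is obligatory.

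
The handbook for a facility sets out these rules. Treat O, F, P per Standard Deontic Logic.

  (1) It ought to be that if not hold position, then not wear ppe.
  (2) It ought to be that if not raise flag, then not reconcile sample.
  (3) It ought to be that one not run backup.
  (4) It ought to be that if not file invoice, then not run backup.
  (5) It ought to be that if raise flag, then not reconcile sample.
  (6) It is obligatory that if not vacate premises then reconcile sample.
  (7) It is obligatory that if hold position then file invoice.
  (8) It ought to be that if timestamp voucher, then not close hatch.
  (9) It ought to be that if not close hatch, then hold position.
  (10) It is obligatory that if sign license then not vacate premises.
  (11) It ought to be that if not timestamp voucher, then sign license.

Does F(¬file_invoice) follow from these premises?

Premises 5 and 2 cover both cases: O(raise_flag → ¬reconcile_sample) and O(¬raise_flag → ¬reconcile_sample). Since raise_flag ∨ ¬raise_flag is a tautology, O(¬reconcile_sample) follows.
The contrapositive of premise 6 (O(¬vacate_premises → reconcile_sample)) is O(¬reconcile_sample → vacate_premises), and O(¬reconcile_sample) is already established, so O(vacate_premises).
Premise 10 is O(sign_license → ¬vacate_premises); contrapositively O(vacate_premises → ¬sign_license). Since O(vacate_premises) holds, K gives O(¬sign_license).
Premise 11, O(¬timestamp_voucher → sign_license), contraposes to O(¬sign_license → timestamp_voucher); with O(¬sign_license) we get O(timestamp_voucher).
With premise 8, O(timestamp_voucher → ¬close_hatch), the K-axiom yields O(¬close_hatch).
With premise 9, O(¬close_hatch → hold_position), the K-axiom yields O(hold_position).
From O(hold_position) and premise 7, O(hold_position → file_invoice), we obtain O(file_invoice).
Premises 1, 3, 4 do not contribute to this derivation.
So O(file_invoice) holds, i.e. F(¬file_invoice). The claim follows.

Yes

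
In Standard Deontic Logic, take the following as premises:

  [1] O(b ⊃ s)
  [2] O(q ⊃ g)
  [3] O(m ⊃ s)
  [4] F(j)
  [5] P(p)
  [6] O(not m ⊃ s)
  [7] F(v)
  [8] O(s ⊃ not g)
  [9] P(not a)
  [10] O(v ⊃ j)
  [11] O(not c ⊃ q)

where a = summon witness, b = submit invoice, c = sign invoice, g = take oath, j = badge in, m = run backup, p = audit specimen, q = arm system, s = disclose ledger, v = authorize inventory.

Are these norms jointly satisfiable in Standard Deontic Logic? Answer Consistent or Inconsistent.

Consistent

Premise 10 is O(v ⊃ j), but O(v) is not derivable from the premises, so it does not yield O(j).
So O(j) is not derivable, and the apparent clash with O(not j) does not arise.
A world satisfying every obligation exists (e.g. a=false, b=false, c=true, g=false, j=false, m=false, p=false, q=false, s=true, v=false); no atom is both obligatory and forbidden, so the set is consistent.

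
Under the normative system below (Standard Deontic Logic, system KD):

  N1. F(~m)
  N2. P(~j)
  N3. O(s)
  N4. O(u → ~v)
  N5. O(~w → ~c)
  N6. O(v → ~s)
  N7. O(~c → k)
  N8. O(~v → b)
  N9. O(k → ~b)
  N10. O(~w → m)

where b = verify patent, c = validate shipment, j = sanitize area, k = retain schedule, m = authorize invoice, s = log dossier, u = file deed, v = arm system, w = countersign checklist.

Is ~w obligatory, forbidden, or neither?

From premise 3 we have O(s).
Premise 6 is O(v → ~s); contrapositively O(s → ~v). Since O(s) holds, K gives O(~v).
With premise 8, O(~v → b), the K-axiom yields O(b).
Premise 9, O(k → ~b), contraposes to O(b → ~k); with O(b) we get O(~k).
The contrapositive of premise 7 (O(~c → k)) is O(~k → c), and O(~k) is already established, so O(c).
Premise 5, O(~w → ~c), contraposes to O(c → w); with O(c) we get O(w).
Premises 1, 2, 4, 10 do not contribute to this derivation.
Thus O(w), which is F(~w): ~w is forbidden.

Forbidden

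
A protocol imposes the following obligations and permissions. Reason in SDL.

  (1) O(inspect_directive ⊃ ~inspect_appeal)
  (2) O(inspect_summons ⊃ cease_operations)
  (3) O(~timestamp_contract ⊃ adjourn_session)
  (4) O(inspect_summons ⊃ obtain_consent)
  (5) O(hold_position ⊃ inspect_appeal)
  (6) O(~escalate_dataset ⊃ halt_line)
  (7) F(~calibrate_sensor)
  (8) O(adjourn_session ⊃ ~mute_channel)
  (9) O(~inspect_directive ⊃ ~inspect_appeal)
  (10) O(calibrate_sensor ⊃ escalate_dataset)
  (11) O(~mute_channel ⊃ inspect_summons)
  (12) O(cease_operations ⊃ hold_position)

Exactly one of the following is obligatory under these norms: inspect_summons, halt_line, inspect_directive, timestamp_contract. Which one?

timestamp_contract

Premises 9 and 1 cover both cases: O(~inspect_directive ⊃ ~inspect_appeal) and O(inspect_directive ⊃ ~inspect_appeal). Since ~inspect_directive ∨ inspect_directive is a tautology, O(~inspect_appeal) follows.
Premise 5 is O(hold_position ⊃ inspect_appeal); contrapositively O(~inspect_appeal ⊃ ~hold_position). Since O(~inspect_appeal) holds, K gives O(~hold_position).
Premise 12, O(cease_operations ⊃ hold_position), contraposes to O(~hold_position ⊃ ~cease_operations); with O(~hold_position) we get O(~cease_operations).
The contrapositive of premise 2 (O(inspect_summons ⊃ cease_operations)) is O(~cease_operations ⊃ ~inspect_summons), and O(~cease_operations) is already established, so O(~inspect_summons).
Premise 11, O(~mute_channel ⊃ inspect_summons), contraposes to O(~inspect_summons ⊃ mute_channel); with O(~inspect_summons) we get O(mute_channel).
Premise 8, O(adjourn_session ⊃ ~mute_channel), contraposes to O(mute_channel ⊃ ~adjourn_session); with O(mute_channel) we get O(~adjourn_session).
The contrapositive of premise 3 (O(~timestamp_contract ⊃ adjourn_session)) is O(~adjourn_session ⊃ timestamp_contract), and O(~adjourn_session) is already established, so O(timestamp_contract).
So O(timestamp_contract) holds — timestamp_contract is obligatory. None of the other listed options is made obligatory by any chain of premises.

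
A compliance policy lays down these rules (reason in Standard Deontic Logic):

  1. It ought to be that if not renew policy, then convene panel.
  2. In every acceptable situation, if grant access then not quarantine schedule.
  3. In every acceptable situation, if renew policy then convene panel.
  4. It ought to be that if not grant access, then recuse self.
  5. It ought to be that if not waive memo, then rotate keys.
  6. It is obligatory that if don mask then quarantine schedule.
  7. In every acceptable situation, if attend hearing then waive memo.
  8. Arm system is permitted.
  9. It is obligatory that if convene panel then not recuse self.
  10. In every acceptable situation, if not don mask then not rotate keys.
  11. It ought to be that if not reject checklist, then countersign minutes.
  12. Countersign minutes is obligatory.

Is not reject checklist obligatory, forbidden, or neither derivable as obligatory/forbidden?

Premise 11 is O(¬reject_checklist → countersign_minutes); even if O(countersign_minutes) held, inferring O(¬reject_checklist) would be affirming the consequent — invalid.
No premise or chain of K-axiom applications forces O(¬reject_checklist), and none forces O(reject_checklist). So ¬reject_checklist is neither obligatory nor forbidden under these norms.

Neither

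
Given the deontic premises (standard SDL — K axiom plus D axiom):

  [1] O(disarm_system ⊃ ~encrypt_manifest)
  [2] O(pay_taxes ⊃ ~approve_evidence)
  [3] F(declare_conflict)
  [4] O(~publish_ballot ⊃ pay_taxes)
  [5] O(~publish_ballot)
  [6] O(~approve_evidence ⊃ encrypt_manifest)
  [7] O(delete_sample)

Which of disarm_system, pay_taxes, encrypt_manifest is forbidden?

disarm_system

From premise 5 we have O(~publish_ballot).
With premise 4, O(~publish_ballot ⊃ pay_taxes), the K-axiom yields O(pay_taxes).
With premise 2, O(pay_taxes ⊃ ~approve_evidence), the K-axiom yields O(~approve_evidence).
With premise 6, O(~approve_evidence ⊃ encrypt_manifest), the K-axiom yields O(encrypt_manifest).
Premise 1 is O(disarm_system ⊃ ~encrypt_manifest); contrapositively O(encrypt_manifest ⊃ ~disarm_system). Since O(encrypt_manifest) holds, K gives O(~disarm_system).
So O(~disarm_system) holds, i.e. disarm_system is forbidden. None of the other listed options is forbidden under the premises.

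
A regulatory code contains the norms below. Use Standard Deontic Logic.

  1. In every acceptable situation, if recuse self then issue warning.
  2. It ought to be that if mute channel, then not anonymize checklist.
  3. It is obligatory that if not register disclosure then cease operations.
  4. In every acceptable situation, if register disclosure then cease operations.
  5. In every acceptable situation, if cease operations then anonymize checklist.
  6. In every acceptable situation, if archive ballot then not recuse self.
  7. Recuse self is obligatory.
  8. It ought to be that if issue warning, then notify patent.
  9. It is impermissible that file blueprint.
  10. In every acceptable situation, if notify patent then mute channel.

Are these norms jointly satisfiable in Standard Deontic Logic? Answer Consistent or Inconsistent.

By case analysis on register_disclosure: premise 4 gives O(register_disclosure → cease_operations) and premise 3 gives O(¬register_disclosure → cease_operations), so O(cease_operations) either way.
Applying K to premise 5 (O(cease_operations → anonymize_checklist)) and O(cease_operations) yields O(anonymize_checklist).
Premise 2, O(mute_channel → ¬anonymize_checklist), contraposes to O(anonymize_checklist → ¬mute_channel); with O(anonymize_checklist) we get O(¬mute_channel).
The contrapositive of premise 10 (O(notify_patent → mute_channel)) is O(¬mute_channel → ¬notify_patent), and O(¬mute_channel) is already established, so O(¬notify_patent).
The contrapositive of premise 8 (O(issue_warning → notify_patent)) is O(¬notify_patent → ¬issue_warning), and O(¬notify_patent) is already established, so O(¬issue_warning).
Premise 1 is O(recuse_self → issue_warning); contrapositively O(¬issue_warning → ¬recuse_self). Since O(¬issue_warning) holds, K gives O(¬recuse_self).
But premise 7 directly asserts O(recuse_self).
We now have both O(¬recuse_self) and O(recuse_self) — recuse_self is simultaneously obligatory and forbidden, violating the D-axiom.

Inconsistent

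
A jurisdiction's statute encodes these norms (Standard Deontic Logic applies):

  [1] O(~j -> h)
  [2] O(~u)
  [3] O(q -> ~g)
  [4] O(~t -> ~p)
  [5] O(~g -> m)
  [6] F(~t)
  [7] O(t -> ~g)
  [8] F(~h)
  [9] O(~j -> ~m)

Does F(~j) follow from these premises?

Yes

F(~t) at premise 6 means O(t).
Premise 7 is O(t -> ~g); since O(t), deontic closure gives O(~g).
With premise 5, O(~g -> m), the K-axiom yields O(m).
The contrapositive of premise 9 (O(~j -> ~m)) is O(m -> j), and O(m) is already established, so O(j).
Premises 1, 2, 3, 4, 8 do not contribute to this derivation.
So O(j) holds, i.e. F(~j). The claim follows.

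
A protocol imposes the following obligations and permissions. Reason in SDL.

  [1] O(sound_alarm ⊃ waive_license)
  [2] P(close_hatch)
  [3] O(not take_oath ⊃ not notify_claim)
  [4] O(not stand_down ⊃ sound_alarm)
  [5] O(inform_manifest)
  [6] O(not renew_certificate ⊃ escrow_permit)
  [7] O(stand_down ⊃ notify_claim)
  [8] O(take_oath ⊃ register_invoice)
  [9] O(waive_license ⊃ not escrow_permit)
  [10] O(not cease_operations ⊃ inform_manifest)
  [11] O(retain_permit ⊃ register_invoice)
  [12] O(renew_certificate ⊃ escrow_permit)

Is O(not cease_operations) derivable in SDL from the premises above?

Premise 10 is O(not cease_operations ⊃ inform_manifest); even if O(inform_manifest) held, inferring O(not cease_operations) would be affirming the consequent — invalid.
No other premise forces O(not cease_operations). An ideal world satisfying every premise can still have not cease_operations false, so O(not cease_operations) is not derivable.

No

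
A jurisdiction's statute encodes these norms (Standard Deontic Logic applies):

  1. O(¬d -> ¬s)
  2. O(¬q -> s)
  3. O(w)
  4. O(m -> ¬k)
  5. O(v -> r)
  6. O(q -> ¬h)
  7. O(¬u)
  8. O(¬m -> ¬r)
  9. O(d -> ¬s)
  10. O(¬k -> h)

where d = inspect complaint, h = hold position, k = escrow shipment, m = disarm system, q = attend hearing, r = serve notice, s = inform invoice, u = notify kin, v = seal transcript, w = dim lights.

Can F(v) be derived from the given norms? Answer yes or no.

Yes

Premises 1 and 9 cover both cases: O(¬d -> ¬s) and O(d -> ¬s). Since ¬d ∨ d is a tautology, O(¬s) follows.
The contrapositive of premise 2 (O(¬q -> s)) is O(¬s -> q), and O(¬s) is already established, so O(q).
Premise 6 is O(q -> ¬h); since O(q), deontic closure gives O(¬h).
Premise 10 is O(¬k -> h); contrapositively O(¬h -> k). Since O(¬h) holds, K gives O(k).
Premise 4 is O(m -> ¬k); contrapositively O(k -> ¬m). Since O(k) holds, K gives O(¬m).
From O(¬m) and premise 8, O(¬m -> ¬r), we obtain O(¬r).
Premise 5 is O(v -> r); contrapositively O(¬r -> ¬v). Since O(¬r) holds, K gives O(¬v).
Premises 3, 7 do not contribute to this derivation.
So O(¬v) holds, i.e. F(v). The claim follows.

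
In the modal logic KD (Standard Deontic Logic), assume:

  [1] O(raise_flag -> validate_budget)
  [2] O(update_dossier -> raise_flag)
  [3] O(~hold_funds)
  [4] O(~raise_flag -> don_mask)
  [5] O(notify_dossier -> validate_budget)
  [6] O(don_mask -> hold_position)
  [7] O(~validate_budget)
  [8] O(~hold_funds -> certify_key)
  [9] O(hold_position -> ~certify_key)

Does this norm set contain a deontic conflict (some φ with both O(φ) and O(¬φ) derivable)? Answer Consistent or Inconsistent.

Premise 3 states O(~hold_funds) outright.
With premise 8, O(~hold_funds -> certify_key), the K-axiom yields O(certify_key).
The contrapositive of premise 9 (O(hold_position -> ~certify_key)) is O(certify_key -> ~hold_position), and O(certify_key) is already established, so O(~hold_position).
Premise 6 is O(don_mask -> hold_position); contrapositively O(~hold_position -> ~don_mask). Since O(~hold_position) holds, K gives O(~don_mask).
Premise 4, O(~raise_flag -> don_mask), contraposes to O(~don_mask -> raise_flag); with O(~don_mask) we get O(raise_flag).
From O(raise_flag) and premise 1, O(raise_flag -> validate_budget), we obtain O(validate_budget).
Yet premise 7 states O(~validate_budget).
We now have both O(validate_budget) and O(~validate_budget) — validate_budget is simultaneously obligatory and forbidden, violating the D-axiom.

Inconsistent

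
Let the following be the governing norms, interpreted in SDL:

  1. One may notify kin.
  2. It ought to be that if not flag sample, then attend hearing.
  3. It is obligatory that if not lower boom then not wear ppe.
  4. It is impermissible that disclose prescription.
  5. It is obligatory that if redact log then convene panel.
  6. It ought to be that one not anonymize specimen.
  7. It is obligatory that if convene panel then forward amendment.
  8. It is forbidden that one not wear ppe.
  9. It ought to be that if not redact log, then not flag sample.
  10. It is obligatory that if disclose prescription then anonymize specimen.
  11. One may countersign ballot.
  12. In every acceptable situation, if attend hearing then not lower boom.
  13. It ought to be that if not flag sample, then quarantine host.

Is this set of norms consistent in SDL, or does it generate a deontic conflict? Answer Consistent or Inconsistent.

Consistent

Premise 10 is O(disclose_prescription → anonymize_specimen), but O(disclose_prescription) is not derivable from the premises, so it does not yield O(anonymize_specimen).
So O(anonymize_specimen) is not derivable, and the apparent clash with O(¬anonymize_specimen) does not arise.
A world satisfying every obligation exists (e.g. anonymize_specimen=false, attend_hearing=false, convene_panel=true, countersign_ballot=false, disclose_prescription=false, flag_sample=true, forward_amendment=true, lower_boom=true, notify_kin=false, quarantine_host=false, redact_log=true, wear_ppe=true); no atom is both obligatory and forbidden, so the set is consistent.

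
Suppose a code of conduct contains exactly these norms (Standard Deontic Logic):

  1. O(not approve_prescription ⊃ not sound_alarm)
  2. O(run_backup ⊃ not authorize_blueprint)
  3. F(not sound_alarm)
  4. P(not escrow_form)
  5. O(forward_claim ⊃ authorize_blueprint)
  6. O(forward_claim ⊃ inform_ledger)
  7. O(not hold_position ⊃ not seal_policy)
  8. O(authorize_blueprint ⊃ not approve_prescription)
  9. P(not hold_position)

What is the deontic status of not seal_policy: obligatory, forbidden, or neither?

Premise 7 is O(not hold_position ⊃ not seal_policy), but O(not hold_position) is not derivable from the premises (the permission P(not hold_position) asserts only not O(hold_position), not O(not hold_position)), so it does not yield O(not seal_policy).
No premise or chain of K-axiom applications forces O(not seal_policy), and none forces O(seal_policy). So not seal_policy is neither obligatory nor forbidden under these norms.

Neither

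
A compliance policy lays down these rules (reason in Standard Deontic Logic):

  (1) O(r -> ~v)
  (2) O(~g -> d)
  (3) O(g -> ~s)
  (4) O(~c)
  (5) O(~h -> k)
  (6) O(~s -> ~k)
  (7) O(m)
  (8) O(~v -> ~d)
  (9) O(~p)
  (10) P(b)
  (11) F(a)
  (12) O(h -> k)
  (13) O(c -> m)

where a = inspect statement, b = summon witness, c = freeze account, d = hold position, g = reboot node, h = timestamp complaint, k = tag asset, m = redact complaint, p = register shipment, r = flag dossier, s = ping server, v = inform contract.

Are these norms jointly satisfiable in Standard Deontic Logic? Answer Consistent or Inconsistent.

Consistent

Premise 13 is O(c -> m); even if O(m) held, inferring O(c) would be affirming the consequent — invalid.
So O(c) is not derivable, and the apparent clash with O(~c) does not arise.
A world satisfying every obligation exists (e.g. a=false, b=false, c=false, d=true, g=false, h=false, k=true, m=true, p=false, r=false, s=true, v=true); no atom is both obligatory and forbidden, so the set is consistent.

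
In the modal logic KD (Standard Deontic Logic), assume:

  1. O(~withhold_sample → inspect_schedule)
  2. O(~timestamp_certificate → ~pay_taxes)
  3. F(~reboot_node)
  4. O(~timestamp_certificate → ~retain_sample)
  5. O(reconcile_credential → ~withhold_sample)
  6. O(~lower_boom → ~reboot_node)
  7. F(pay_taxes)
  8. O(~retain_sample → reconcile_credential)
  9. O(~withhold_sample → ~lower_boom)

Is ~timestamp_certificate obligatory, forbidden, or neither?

Premise 3 is F(~reboot_node), i.e. O(reboot_node).
Premise 6 is O(~lower_boom → ~reboot_node); contrapositively O(reboot_node → lower_boom). Since O(reboot_node) holds, K gives O(lower_boom).
Premise 9, O(~withhold_sample → ~lower_boom), contraposes to O(lower_boom → withhold_sample); with O(lower_boom) we get O(withhold_sample).
Premise 5, O(reconcile_credential → ~withhold_sample), contraposes to O(withhold_sample → ~reconcile_credential); with O(withhold_sample) we get O(~reconcile_credential).
The contrapositive of premise 8 (O(~retain_sample → reconcile_credential)) is O(~reconcile_credential → retain_sample), and O(~reconcile_credential) is already established, so O(retain_sample).
Premise 4 is O(~timestamp_certificate → ~retain_sample); contrapositively O(retain_sample → timestamp_certificate). Since O(retain_sample) holds, K gives O(timestamp_certificate).
Premises 1, 2, 7 do not contribute to this derivation.
Thus O(timestamp_certificate), which is F(~timestamp_certificate): ~timestamp_certificate is forbidden.

Forbidden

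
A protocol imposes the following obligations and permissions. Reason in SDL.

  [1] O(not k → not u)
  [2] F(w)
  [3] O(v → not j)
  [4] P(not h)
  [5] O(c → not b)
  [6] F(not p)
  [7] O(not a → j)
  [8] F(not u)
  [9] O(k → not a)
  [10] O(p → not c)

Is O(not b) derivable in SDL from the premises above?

No

Premise 5 is O(c → not b), but O(c) is not derivable from the premises, so it does not yield O(not b).
No other premise forces O(not b). An ideal world satisfying every premise can still have not b false, so O(not b) is not derivable.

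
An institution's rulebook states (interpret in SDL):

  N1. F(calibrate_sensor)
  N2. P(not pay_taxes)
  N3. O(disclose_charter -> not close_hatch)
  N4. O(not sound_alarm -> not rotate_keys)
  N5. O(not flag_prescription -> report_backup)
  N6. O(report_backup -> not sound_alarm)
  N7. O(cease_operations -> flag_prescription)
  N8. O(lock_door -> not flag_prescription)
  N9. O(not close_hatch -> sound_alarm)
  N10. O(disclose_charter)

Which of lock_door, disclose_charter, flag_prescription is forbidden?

lock_door

Premise 10 states O(disclose_charter) outright.
Premise 3 is O(disclose_charter -> not close_hatch); since O(disclose_charter), deontic closure gives O(not close_hatch).
Applying K to premise 9 (O(not close_hatch -> sound_alarm)) and O(not close_hatch) yields O(sound_alarm).
The contrapositive of premise 6 (O(report_backup -> not sound_alarm)) is O(sound_alarm -> not report_backup), and O(sound_alarm) is already established, so O(not report_backup).
The contrapositive of premise 5 (O(not flag_prescription -> report_backup)) is O(not report_backup -> flag_prescription), and O(not report_backup) is already established, so O(flag_prescription).
The contrapositive of premise 8 (O(lock_door -> not flag_prescription)) is O(flag_prescription -> not lock_door), and O(flag_prescription) is already established, so O(not lock_door).
So O(not lock_door) holds, i.e. lock_door is forbidden. None of the other listed options is forbidden under the premises.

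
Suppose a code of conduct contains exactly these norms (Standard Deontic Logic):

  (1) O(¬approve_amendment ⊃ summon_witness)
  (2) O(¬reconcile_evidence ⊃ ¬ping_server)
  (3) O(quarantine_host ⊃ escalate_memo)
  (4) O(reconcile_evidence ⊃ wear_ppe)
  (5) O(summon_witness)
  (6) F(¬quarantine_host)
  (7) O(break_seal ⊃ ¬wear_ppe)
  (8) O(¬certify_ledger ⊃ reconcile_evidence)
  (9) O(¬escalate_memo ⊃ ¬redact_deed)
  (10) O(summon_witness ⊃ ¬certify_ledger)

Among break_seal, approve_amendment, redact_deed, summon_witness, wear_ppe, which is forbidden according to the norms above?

Premise 5 gives O(summon_witness).
Premise 10 is O(summon_witness ⊃ ¬certify_ledger); since O(summon_witness), deontic closure gives O(¬certify_ledger).
Premise 8 is O(¬certify_ledger ⊃ reconcile_evidence); since O(¬certify_ledger), deontic closure gives O(reconcile_evidence).
Premise 4 is O(reconcile_evidence ⊃ wear_ppe); since O(reconcile_evidence), deontic closure gives O(wear_ppe).
The contrapositive of premise 7 (O(break_seal ⊃ ¬wear_ppe)) is O(wear_ppe ⊃ ¬break_seal), and O(wear_ppe) is already established, so O(¬break_seal).
So O(¬break_seal) holds, i.e. break_seal is forbidden. None of the other listed options is forbidden under the premises.

break_seal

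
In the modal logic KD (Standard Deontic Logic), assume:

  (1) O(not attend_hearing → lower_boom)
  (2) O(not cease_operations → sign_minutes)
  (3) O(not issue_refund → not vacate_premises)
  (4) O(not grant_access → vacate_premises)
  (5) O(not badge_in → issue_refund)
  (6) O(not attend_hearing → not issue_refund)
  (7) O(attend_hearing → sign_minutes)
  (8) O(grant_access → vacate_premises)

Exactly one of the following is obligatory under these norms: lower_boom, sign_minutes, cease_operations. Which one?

sign_minutes

Premises 8 and 4 cover both cases: O(grant_access → vacate_premises) and O(not grant_access → vacate_premises). Since grant_access ∨ not grant_access is a tautology, O(vacate_premises) follows.
The contrapositive of premise 3 (O(not issue_refund → not vacate_premises)) is O(vacate_premises → issue_refund), and O(vacate_premises) is already established, so O(issue_refund).
Premise 6, O(not attend_hearing → not issue_refund), contraposes to O(issue_refund → attend_hearing); with O(issue_refund) we get O(attend_hearing).
Premise 7 is O(attend_hearing → sign_minutes); since O(attend_hearing), deontic closure gives O(sign_minutes).
So O(sign_minutes) holds — sign_minutes is obligatory. None of the other listed options is made obligatory by any chain of premises.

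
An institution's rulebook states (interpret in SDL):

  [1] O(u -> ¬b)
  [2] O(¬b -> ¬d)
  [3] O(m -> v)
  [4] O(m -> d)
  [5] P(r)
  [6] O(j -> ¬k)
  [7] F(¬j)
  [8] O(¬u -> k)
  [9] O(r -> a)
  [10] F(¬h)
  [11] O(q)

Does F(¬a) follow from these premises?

Premise 9 is O(r -> a), but O(r) is not derivable from the premises (the permission P(r) asserts only ¬O(¬r), not O(r)), so it does not yield O(a).
No other premise forces O(a). An ideal world satisfying every premise can still have ¬a true, so F(¬a) is not derivable.

No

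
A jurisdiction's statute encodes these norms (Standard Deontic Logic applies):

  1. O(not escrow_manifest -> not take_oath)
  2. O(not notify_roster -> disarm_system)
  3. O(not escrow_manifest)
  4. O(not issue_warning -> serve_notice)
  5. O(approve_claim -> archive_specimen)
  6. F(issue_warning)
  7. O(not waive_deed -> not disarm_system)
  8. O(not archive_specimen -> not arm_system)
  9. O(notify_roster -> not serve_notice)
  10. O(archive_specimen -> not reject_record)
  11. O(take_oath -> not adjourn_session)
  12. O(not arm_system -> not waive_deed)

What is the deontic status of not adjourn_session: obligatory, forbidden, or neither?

Neither

Premise 11 is O(take_oath -> not adjourn_session), but O(take_oath) is not derivable from the premises, so it does not yield O(not adjourn_session).
No premise or chain of K-axiom applications forces O(not adjourn_session), and none forces O(adjourn_session). So not adjourn_session is neither obligatory nor forbidden under these norms.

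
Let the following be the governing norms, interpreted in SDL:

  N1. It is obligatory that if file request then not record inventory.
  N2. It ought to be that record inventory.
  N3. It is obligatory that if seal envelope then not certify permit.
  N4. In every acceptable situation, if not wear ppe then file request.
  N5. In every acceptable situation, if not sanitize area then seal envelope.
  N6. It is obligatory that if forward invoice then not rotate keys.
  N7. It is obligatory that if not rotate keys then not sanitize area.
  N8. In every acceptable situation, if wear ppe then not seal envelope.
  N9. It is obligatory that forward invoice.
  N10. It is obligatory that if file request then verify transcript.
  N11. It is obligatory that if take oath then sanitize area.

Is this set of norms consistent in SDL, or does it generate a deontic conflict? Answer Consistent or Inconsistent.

From premise 2 we have O(record_inventory).
The contrapositive of premise 1 (O(file_request → ¬record_inventory)) is O(record_inventory → ¬file_request), and O(record_inventory) is already established, so O(¬file_request).
Premise 4 is O(¬wear_ppe → file_request); contrapositively O(¬file_request → wear_ppe). Since O(¬file_request) holds, K gives O(wear_ppe).
Applying K to premise 8 (O(wear_ppe → ¬seal_envelope)) and O(wear_ppe) yields O(¬seal_envelope).
The contrapositive of premise 5 (O(¬sanitize_area → seal_envelope)) is O(¬seal_envelope → sanitize_area), and O(¬seal_envelope) is already established, so O(sanitize_area).
Premise 7 is O(¬rotate_keys → ¬sanitize_area); contrapositively O(sanitize_area → rotate_keys). Since O(sanitize_area) holds, K gives O(rotate_keys).
The contrapositive of premise 6 (O(forward_invoice → ¬rotate_keys)) is O(rotate_keys → ¬forward_invoice), and O(rotate_keys) is already established, so O(¬forward_invoice).
However, premise 9 gives O(forward_invoice).
We now have both O(¬forward_invoice) and O(forward_invoice) — forward_invoice is simultaneously obligatory and forbidden, violating the D-axiom.

Inconsistent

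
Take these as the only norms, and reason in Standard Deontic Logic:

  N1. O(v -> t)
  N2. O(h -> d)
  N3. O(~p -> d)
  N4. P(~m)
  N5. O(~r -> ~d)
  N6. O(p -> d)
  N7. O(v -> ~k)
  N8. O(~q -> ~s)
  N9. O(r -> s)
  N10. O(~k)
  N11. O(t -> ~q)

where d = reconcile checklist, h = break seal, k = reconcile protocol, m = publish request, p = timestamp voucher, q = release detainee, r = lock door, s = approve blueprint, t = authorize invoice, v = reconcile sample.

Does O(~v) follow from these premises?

Yes

Premises 6 and 3 are O(p -> d) and O(~p -> d); every ideal world satisfies p or ~p, so in either case d holds — hence O(d).
Premise 5, O(~r -> ~d), contraposes to O(d -> r); with O(d) we get O(r).
Premise 9 is O(r -> s); since O(r), deontic closure gives O(s).
Premise 8 is O(~q -> ~s); contrapositively O(s -> q). Since O(s) holds, K gives O(q).
Premise 11 is O(t -> ~q); contrapositively O(q -> ~t). Since O(q) holds, K gives O(~t).
Premise 1 is O(v -> t); contrapositively O(~t -> ~v). Since O(~t) holds, K gives O(~v).
Premises 2, 4, 7, 10 do not contribute to this derivation.
So O(~v) follows.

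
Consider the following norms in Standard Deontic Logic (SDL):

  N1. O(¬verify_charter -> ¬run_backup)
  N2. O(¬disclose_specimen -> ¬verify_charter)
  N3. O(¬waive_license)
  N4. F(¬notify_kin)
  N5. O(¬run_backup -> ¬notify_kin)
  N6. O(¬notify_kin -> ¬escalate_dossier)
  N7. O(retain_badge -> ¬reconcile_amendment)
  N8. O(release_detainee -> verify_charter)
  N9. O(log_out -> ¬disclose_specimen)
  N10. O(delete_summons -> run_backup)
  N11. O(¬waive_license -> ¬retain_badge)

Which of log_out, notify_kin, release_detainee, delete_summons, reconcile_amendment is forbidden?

log_out

Premise 4 is F(¬notify_kin), i.e. O(notify_kin).
Premise 5, O(¬run_backup -> ¬notify_kin), contraposes to O(notify_kin -> run_backup); with O(notify_kin) we get O(run_backup).
Premise 1 is O(¬verify_charter -> ¬run_backup); contrapositively O(run_backup -> verify_charter). Since O(run_backup) holds, K gives O(verify_charter).
Premise 2 is O(¬disclose_specimen -> ¬verify_charter); contrapositively O(verify_charter -> disclose_specimen). Since O(verify_charter) holds, K gives O(disclose_specimen).
Premise 9 is O(log_out -> ¬disclose_specimen); contrapositively O(disclose_specimen -> ¬log_out). Since O(disclose_specimen) holds, K gives O(¬log_out).
So O(¬log_out) holds, i.e. log_out is forbidden. None of the other listed options is forbidden under the premises.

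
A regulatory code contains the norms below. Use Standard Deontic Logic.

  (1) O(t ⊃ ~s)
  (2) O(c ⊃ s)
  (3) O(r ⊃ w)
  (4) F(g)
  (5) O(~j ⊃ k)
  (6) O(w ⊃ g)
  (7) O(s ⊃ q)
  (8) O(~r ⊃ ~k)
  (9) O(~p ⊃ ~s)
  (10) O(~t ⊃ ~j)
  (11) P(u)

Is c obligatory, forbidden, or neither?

Forbidden

F(g) at premise 4 means O(~g).
The contrapositive of premise 6 (O(w ⊃ g)) is O(~g ⊃ ~w), and O(~g) is already established, so O(~w).
Premise 3, O(r ⊃ w), contraposes to O(~w ⊃ ~r); with O(~w) we get O(~r).
With premise 8, O(~r ⊃ ~k), the K-axiom yields O(~k).
Premise 5 is O(~j ⊃ k); contrapositively O(~k ⊃ j). Since O(~k) holds, K gives O(j).
Premise 10 is O(~t ⊃ ~j); contrapositively O(j ⊃ t). Since O(j) holds, K gives O(t).
With premise 1, O(t ⊃ ~s), the K-axiom yields O(~s).
Premise 2 is O(c ⊃ s); contrapositively O(~s ⊃ ~c). Since O(~s) holds, K gives O(~c).
Premises 7, 9, 11 do not contribute to this derivation.
Thus O(~c), which is F(c): c is forbidden.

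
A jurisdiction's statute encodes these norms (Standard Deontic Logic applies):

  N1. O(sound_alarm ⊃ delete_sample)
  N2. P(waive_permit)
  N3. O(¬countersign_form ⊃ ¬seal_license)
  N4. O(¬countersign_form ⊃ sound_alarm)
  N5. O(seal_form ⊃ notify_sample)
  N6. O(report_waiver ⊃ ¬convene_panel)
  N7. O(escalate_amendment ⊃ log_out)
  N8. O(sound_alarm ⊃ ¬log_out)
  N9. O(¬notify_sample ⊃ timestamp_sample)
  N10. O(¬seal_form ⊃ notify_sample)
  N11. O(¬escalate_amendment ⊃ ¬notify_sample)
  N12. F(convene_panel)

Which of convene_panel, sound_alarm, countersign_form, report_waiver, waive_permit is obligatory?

countersign_form

By case analysis on ¬seal_form: premise 10 gives O(¬seal_form ⊃ notify_sample) and premise 5 gives O(seal_form ⊃ notify_sample), so O(notify_sample) either way.
The contrapositive of premise 11 (O(¬escalate_amendment ⊃ ¬notify_sample)) is O(notify_sample ⊃ escalate_amendment), and O(notify_sample) is already established, so O(escalate_amendment).
From O(escalate_amendment) and premise 7, O(escalate_amendment ⊃ log_out), we obtain O(log_out).
Premise 8 is O(sound_alarm ⊃ ¬log_out); contrapositively O(log_out ⊃ ¬sound_alarm). Since O(log_out) holds, K gives O(¬sound_alarm).
Premise 4 is O(¬countersign_form ⊃ sound_alarm); contrapositively O(¬sound_alarm ⊃ countersign_form). Since O(¬sound_alarm) holds, K gives O(countersign_form).
So O(countersign_form) holds — countersign_form is obligatory. None of the other listed options is made obligatory by any chain of premises.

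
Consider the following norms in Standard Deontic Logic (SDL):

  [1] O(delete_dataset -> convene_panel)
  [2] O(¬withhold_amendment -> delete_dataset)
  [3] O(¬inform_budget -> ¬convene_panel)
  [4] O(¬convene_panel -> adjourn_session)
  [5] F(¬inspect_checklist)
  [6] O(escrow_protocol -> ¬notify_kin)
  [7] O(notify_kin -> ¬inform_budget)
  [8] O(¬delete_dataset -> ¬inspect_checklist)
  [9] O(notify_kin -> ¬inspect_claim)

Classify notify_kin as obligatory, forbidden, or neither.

Premise 5 is F(¬inspect_checklist), i.e. O(inspect_checklist).
The contrapositive of premise 8 (O(¬delete_dataset -> ¬inspect_checklist)) is O(inspect_checklist -> delete_dataset), and O(inspect_checklist) is already established, so O(delete_dataset).
From O(delete_dataset) and premise 1, O(delete_dataset -> convene_panel), we obtain O(convene_panel).
Premise 3 is O(¬inform_budget -> ¬convene_panel); contrapositively O(convene_panel -> inform_budget). Since O(convene_panel) holds, K gives O(inform_budget).
Premise 7 is O(notify_kin -> ¬inform_budget); contrapositively O(inform_budget -> ¬notify_kin). Since O(inform_budget) holds, K gives O(¬notify_kin).
Premises 2, 4, 6, 9 do not contribute to this derivation.
Thus O(¬notify_kin), which is F(notify_kin): notify_kin is forbidden.

Forbidden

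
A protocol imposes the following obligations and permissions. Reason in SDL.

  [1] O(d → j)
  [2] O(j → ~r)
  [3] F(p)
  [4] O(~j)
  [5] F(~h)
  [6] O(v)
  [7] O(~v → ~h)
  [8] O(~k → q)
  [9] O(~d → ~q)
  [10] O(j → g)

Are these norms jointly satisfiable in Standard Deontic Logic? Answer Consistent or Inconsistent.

Consistent

Premise 7 is O(~v → ~h), but O(~v) is not derivable from the premises, so it does not yield O(~h).
So O(~h) is not derivable, and the apparent clash with O(h) does not arise.
A world satisfying every obligation exists (e.g. d=false, g=false, h=true, j=false, k=true, p=false, q=false, r=false, v=true); no atom is both obligatory and forbidden, so the set is consistent.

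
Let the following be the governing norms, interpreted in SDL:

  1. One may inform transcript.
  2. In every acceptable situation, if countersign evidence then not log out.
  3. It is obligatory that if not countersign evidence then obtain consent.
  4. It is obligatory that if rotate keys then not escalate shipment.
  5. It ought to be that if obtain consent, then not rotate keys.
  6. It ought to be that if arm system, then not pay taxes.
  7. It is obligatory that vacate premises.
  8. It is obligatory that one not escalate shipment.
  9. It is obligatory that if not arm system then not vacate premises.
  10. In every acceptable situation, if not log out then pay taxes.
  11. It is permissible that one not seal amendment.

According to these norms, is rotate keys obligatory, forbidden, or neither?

Premise 7 states O(vacate_premises) outright.
Premise 9, O(¬arm_system → ¬vacate_premises), contraposes to O(vacate_premises → arm_system); with O(vacate_premises) we get O(arm_system).
Premise 6 is O(arm_system → ¬pay_taxes); since O(arm_system), deontic closure gives O(¬pay_taxes).
Premise 10, O(¬log_out → pay_taxes), contraposes to O(¬pay_taxes → log_out); with O(¬pay_taxes) we get O(log_out).
Premise 2, O(countersign_evidence → ¬log_out), contraposes to O(log_out → ¬countersign_evidence); with O(log_out) we get O(¬countersign_evidence).
Premise 3 is O(¬countersign_evidence → obtain_consent); since O(¬countersign_evidence), deontic closure gives O(obtain_consent).
Applying K to premise 5 (O(obtain_consent → ¬rotate_keys)) and O(obtain_consent) yields O(¬rotate_keys).
Premises 1, 4, 8, 11 do not contribute to this derivation.
Thus O(¬rotate_keys), which is F(rotate_keys): rotate_keys is forbidden.

Forbidden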